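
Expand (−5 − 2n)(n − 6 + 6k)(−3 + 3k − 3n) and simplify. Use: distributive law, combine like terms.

−111n + 147kn − 15n^2 − 90 + 180k − 90k^2 + 30kn^2 + 6n^3 − 36k^2n

(−5 − 2n)(n − 6 + 6k)(−3 + 3k − 3n)
= (−5n + 30 − 30k − 2n^2 + 12n − 12kn)(−3 + 3k − 3n)    [distributive law]
= (7n + 30 − 30k − 2n^2 − 12kn)(−3 + 3k − 3n)    [combine like terms]
= −21n + 21kn − 21n^2 − 90 + 90k − 90n + 90k − 90k^2 + 90kn + 6n^2 − 6kn^2 + 6n^3 + 36kn − 36k^2n + 36kn^2    [distributive law]
= −111n + 147kn − 15n^2 − 90 + 180k − 90k^2 + 30kn^2 + 6n^3 − 36k^2n    [combine like terms]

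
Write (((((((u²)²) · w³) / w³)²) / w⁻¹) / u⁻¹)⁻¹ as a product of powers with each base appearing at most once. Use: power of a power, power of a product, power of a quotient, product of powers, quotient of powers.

(((((((u²)²) · w³) / w³)²) / w⁻¹) / u⁻¹)⁻¹
= (((((((u²)²) · w³) / w³)²) / w⁻¹)⁻¹) / ((u⁻¹)⁻¹)    [power of a quotient]
= (((((((u²)²) · w³) / w³)²)⁻¹) / ((w⁻¹)⁻¹)) / ((u⁻¹)⁻¹)    [power of a quotient]
= ((((((u²)²) · w³) / w³)⁻²) / ((w⁻¹)⁻¹)) / ((u⁻¹)⁻¹)    [power of a power]
= ((((((u²)²) · w³)⁻²) / ((w³)⁻²)) / ((w⁻¹)⁻¹)) / ((u⁻¹)⁻¹)    [power of a quotient]
= ((((((u²)²)⁻²) · ((w³)⁻²)) / ((w³)⁻²)) / ((w⁻¹)⁻¹)) / ((u⁻¹)⁻¹)    [power of a product]
= (((((u²)⁻⁴) · ((w³)⁻²)) / ((w³)⁻²)) / ((w⁻¹)⁻¹)) / ((u⁻¹)⁻¹)    [power of a power]
= (((u⁻⁸ · ((w³)⁻²)) / ((w³)⁻²)) / ((w⁻¹)⁻¹)) / ((u⁻¹)⁻¹)    [power of a power]
= (((u⁻⁸ · w⁻⁶) / ((w³)⁻²)) / ((w⁻¹)⁻¹)) / ((u⁻¹)⁻¹)    [power of a power]
= (((u⁻⁸ · w⁻⁶) / w⁻⁶) / ((w⁻¹)⁻¹)) / ((u⁻¹)⁻¹)    [power of a power]
= (((u⁻⁸ · w⁻⁶) / w⁻⁶) / w) / ((u⁻¹)⁻¹)    [power of a power]
= (((u⁻⁸ · w⁻⁶) / w⁻⁶) / w) / u    [power of a power]
= u⁻⁹w⁻¹    [quotient of powers; product of powers]

u⁻⁹w⁻¹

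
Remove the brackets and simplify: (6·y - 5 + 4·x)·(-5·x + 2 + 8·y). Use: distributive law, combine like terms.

(6·y - 5 + 4·x)·(-5·x + 2 + 8·y)
= -30·x·y + 12·y + 48·y^2 + 25·x - 10 - 40·y - 20·x^2 + 8·x + 32·x·y    [distributive law]
= 2·x·y - 28·y + 48·y^2 + 33·x - 10 - 20·x^2    [combine like terms]

2·x·y - 28·y + 48·y^2 + 33·x - 10 - 20·x^2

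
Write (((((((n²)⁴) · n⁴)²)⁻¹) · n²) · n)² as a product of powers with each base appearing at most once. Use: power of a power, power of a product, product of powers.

(((((((n²)⁴) · n⁴)²)⁻¹) · n²) · n)²
= (((((((n²)⁴) · n⁴)²)⁻¹) · n²)²) · (n²)    [power of a product]
= (((((((n²)⁴) · n⁴)²)⁻¹)²) · ((n²)²)) · (n²)    [power of a product]
= ((((((n²)⁴) · n⁴)²)⁻²) · ((n²)²)) · (n²)    [power of a power]
= (((((n²)⁴) · n⁴)⁻⁴) · ((n²)²)) · (n²)    [power of a power]
= (((((n²)⁴)⁻⁴) · ((n⁴)⁻⁴)) · ((n²)²)) · (n²)    [power of a product]
= ((((n²)⁻¹⁶) · ((n⁴)⁻⁴)) · ((n²)²)) · (n²)    [power of a power]
= ((n⁻³² · ((n⁴)⁻⁴)) · ((n²)²)) · (n²)    [power of a power]
= ((n⁻³² · n⁻¹⁶) · ((n²)²)) · (n²)    [power of a power]
= (n⁻⁴⁸ · ((n²)²)) · (n²)    [product of powers]
= (n⁻⁴⁸ · n⁴) · (n²)    [power of a power]
= n⁻⁴⁴ · (n²)    [product of powers]
= n⁻⁴²    [product of powers]

n⁻⁴²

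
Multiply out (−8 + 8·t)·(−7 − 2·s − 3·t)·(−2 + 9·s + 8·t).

(−8 + 8·t)·(−7 − 2·s − 3·t)·(−2 + 9·s + 8·t)
= (56 + 16·s + 24·t − 56·t − 16·s·t − 24·t^2)·(−2 + 9·s + 8·t)    [distributive law]
= (56 + 16·s − 32·t − 16·s·t − 24·t^2)·(−2 + 9·s + 8·t)    [combine like terms]
= −112 + 504·s + 448·t − 32·s + 144·s^2 + 128·s·t + 64·t − 288·s·t − 256·t^2 + 32·s·t − 144·s^2·t − 128·s·t^2 + 48·t^2 − 216·s·t^2 − 192·t^3    [distributive law]
= −112 + 472·s + 512·t + 144·s^2 − 128·s·t − 208·t^2 − 144·s^2·t − 344·s·t^2 − 192·t^3    [combine like terms]

−112 + 472·s + 512·t + 144·s^2 − 128·s·t − 208·t^2 − 144·s^2·t − 344·s·t^2 − 192·t^3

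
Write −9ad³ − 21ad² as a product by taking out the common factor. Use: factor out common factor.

3ad²(−3d − 7)

−9ad³ − 21ad²
= 3(−3ad³ − 7ad²)    [factor out 3]
= 3ad²(−3d − 7)    [factor out ad²]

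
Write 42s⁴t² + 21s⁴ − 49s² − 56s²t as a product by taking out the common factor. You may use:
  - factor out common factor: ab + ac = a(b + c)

42s⁴t² + 21s⁴ − 49s² − 56s²t
= 7(6s⁴t² + 3s⁴ − 7s² − 8s²t)    [factor out 7]
= 7s²(6s²t² + 3s² − 7 − 8t)    [factor out s²]

7s²(6s²t² + 3s² − 7 − 8t)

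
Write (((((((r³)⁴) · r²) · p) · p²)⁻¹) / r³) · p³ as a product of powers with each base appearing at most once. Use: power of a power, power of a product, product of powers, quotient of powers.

(((((((r³)⁴) · r²) · p) · p²)⁻¹) / r³) · p³
= (((((((r³)⁴) · r²) · p)⁻¹) · ((p²)⁻¹)) / r³) · p³    [power of a product]
= (((((((r³)⁴) · r²)⁻¹) · (p⁻¹)) · ((p²)⁻¹)) / r³) · p³    [power of a product]
= (((((((r³)⁴)⁻¹) · ((r²)⁻¹)) · (p⁻¹)) · ((p²)⁻¹)) / r³) · p³    [power of a product]
= ((((((r³)⁻⁴) · ((r²)⁻¹)) · (p⁻¹)) · ((p²)⁻¹)) / r³) · p³    [power of a power]
= ((((r⁻¹² · ((r²)⁻¹)) · (p⁻¹)) · ((p²)⁻¹)) / r³) · p³    [power of a power]
= ((((r⁻¹² · r⁻²) · (p⁻¹)) · ((p²)⁻¹)) / r³) · p³    [power of a power]
= (((r⁻¹⁴ · (p⁻¹)) · ((p²)⁻¹)) / r³) · p³    [product of powers]
= (((r⁻¹⁴ · p⁻¹) · p⁻²) / r³) · p³    [power of a power]
= r⁻¹⁷    [quotient of powers; product of powers]

r⁻¹⁷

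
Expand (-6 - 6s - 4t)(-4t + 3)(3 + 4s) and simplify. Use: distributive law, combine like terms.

(-6 - 6s - 4t)(-4t + 3)(3 + 4s)
= (24t - 18 + 24st - 18s + 16t^2 - 12t)(3 + 4s)    [distributive law]
= (12t - 18 + 24st - 18s + 16t^2)(3 + 4s)    [combine like terms]
= 36t + 48st - 54 - 72s + 72st + 96s^2t - 54s - 72s^2 + 48t^2 + 64st^2    [distributive law]
= 36t + 120st - 54 - 126s + 96s^2t - 72s^2 + 48t^2 + 64st^2    [combine like terms]

36t + 120st - 54 - 126s + 96s^2t - 72s^2 + 48t^2 + 64st^2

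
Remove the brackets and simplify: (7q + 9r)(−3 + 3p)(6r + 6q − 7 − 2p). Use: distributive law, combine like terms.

−288qr − 126q² + 147q − 105pq + 288pqr + 126pq² − 42p²q − 162r² + 189r − 135pr + 162pr² − 54p²r

(7q + 9r)(−3 + 3p)(6r + 6q − 7 − 2p)
= (−21q + 21pq − 27r + 27pr)(6r + 6q − 7 − 2p)    [distributive law]
= −126qr − 126q² + 147q + 42pq + 126pqr + 126pq² − 147pq − 42p²q − 162r² − 162qr + 189r + 54pr + 162pr² + 162pqr − 189pr − 54p²r    [distributive law]
= −288qr − 126q² + 147q − 105pq + 288pqr + 126pq² − 42p²q − 162r² + 189r − 135pr + 162pr² − 54p²r    [combine like terms]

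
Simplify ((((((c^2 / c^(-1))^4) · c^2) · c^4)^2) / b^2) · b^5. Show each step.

b^3c^36

((((((c^2 / c^(-1))^4) · c^2) · c^4)^2) / b^2) · b^5
= ((((((c^2 / c^(-1))^4) · c^2)^2) · ((c^4)^2)) / b^2) · b^5    [power of a product]
= ((((((c^2 / c^(-1))^4)^2) · ((c^2)^2)) · ((c^4)^2)) / b^2) · b^5    [power of a product]
= (((((c^2 / c^(-1))^8) · ((c^2)^2)) · ((c^4)^2)) / b^2) · b^5    [power of a power]
= ((((((c^2)^8) / ((c^(-1))^8)) · ((c^2)^2)) · ((c^4)^2)) / b^2) · b^5    [power of a quotient]
= ((((c^16 / ((c^(-1))^8)) · ((c^2)^2)) · ((c^4)^2)) / b^2) · b^5    [power of a power]
= ((((c^16 / c^(-8)) · ((c^2)^2)) · ((c^4)^2)) / b^2) · b^5    [power of a power]
= (((c^24 · ((c^2)^2)) · ((c^4)^2)) / b^2) · b^5    [quotient of powers]
= (((c^24 · c^4) · ((c^4)^2)) / b^2) · b^5    [power of a power]
= ((c^28 · ((c^4)^2)) / b^2) · b^5    [product of powers]
= ((c^28 · c^8) / b^2) · b^5    [power of a power]
= (c^36 / b^2) · b^5    [product of powers]
= b^3c^36    [quotient of powers]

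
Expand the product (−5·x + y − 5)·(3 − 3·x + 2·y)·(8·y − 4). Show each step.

(−5·x + y − 5)·(3 − 3·x + 2·y)·(8·y − 4)
= (−15·x + 15·x² − 10·x·y + 3·y − 3·x·y + 2·y² − 15 + 15·x − 10·y)·(8·y − 4)    [distributive law]
= (15·x² − 13·x·y − 7·y + 2·y² − 15)·(8·y − 4)    [combine like terms]
= 120·x²·y − 60·x² − 104·x·y² + 52·x·y − 56·y² + 28·y + 16·y³ − 8·y² − 120·y + 60    [distributive law]
= 120·x²·y − 60·x² − 104·x·y² + 52·x·y − 64·y² − 92·y + 16·y³ + 60    [combine like terms]

120·x²·y − 60·x² − 104·x·y² + 52·x·y − 64·y² − 92·y + 16·y³ + 60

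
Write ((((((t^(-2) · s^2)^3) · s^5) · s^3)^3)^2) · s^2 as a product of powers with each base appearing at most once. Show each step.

((((((t^(-2) · s^2)^3) · s^5) · s^3)^3)^2) · s^2
= (((((t^(-2) · s^2)^3) · s^5) · s^3)^6) · s^2    [power of a power]
= (((((t^(-2) · s^2)^3) · s^5)^6) · ((s^3)^6)) · s^2    [power of a product]
= (((((t^(-2) · s^2)^3)^6) · ((s^5)^6)) · ((s^3)^6)) · s^2    [power of a product]
= ((((t^(-2) · s^2)^18) · ((s^5)^6)) · ((s^3)^6)) · s^2    [power of a power]
= (((((t^(-2))^18) · ((s^2)^18)) · ((s^5)^6)) · ((s^3)^6)) · s^2    [power of a product]
= (((t^(-36) · ((s^2)^18)) · ((s^5)^6)) · ((s^3)^6)) · s^2    [power of a power]
= (((t^(-36) · s^36) · ((s^5)^6)) · ((s^3)^6)) · s^2    [power of a power]
= (((t^(-36) · s^36) · s^30) · ((s^3)^6)) · s^2    [power of a power]
= (((t^(-36) · s^36) · s^30) · s^18) · s^2    [power of a power]
= s^86·t^(-36)    [product of powers]

s^86·t^(-36)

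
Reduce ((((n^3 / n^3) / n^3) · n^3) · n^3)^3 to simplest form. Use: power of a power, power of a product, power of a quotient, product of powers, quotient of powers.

((((n^3 / n^3) / n^3) · n^3) · n^3)^3
= ((((n^3 / n^3) / n^3) · n^3)^3) · ((n^3)^3)    [power of a product]
= ((((n^3 / n^3) / n^3)^3) · ((n^3)^3)) · ((n^3)^3)    [power of a product]
= ((((n^3 / n^3)^3) / ((n^3)^3)) · ((n^3)^3)) · ((n^3)^3)    [power of a quotient]
= (((((n^3)^3) / ((n^3)^3)) / ((n^3)^3)) · ((n^3)^3)) · ((n^3)^3)    [power of a quotient]
= (((n^9 / ((n^3)^3)) / ((n^3)^3)) · ((n^3)^3)) · ((n^3)^3)    [power of a power]
= (((n^9 / n^9) / ((n^3)^3)) · ((n^3)^3)) · ((n^3)^3)    [power of a power]
= ((n^0 / ((n^3)^3)) · ((n^3)^3)) · ((n^3)^3)    [quotient of powers]
= ((n^0 / n^9) · ((n^3)^3)) · ((n^3)^3)    [power of a power]
= (n^(-9) · ((n^3)^3)) · ((n^3)^3)    [quotient of powers]
= (n^(-9) · n^9) · ((n^3)^3)    [power of a power]
= n^0 · ((n^3)^3)    [product of powers]
= n^0 · n^9    [power of a power]
= n^9    [product of powers]

n^9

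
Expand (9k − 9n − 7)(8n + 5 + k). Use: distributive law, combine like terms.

(9k − 9n − 7)(8n + 5 + k)
= 72kn + 45k + 9k^2 − 72n^2 − 45n − 9kn − 56n − 35 − 7k    [distributive law]
= 63kn + 38k + 9k^2 − 72n^2 − 101n − 35    [combine like terms]

63kn + 38k + 9k^2 − 72n^2 − 101n − 35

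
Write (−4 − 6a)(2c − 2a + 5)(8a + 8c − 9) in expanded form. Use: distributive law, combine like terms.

(−4 − 6a)(2c − 2a + 5)(8a + 8c − 9)
= (−8c + 8a − 20 − 12ac + 12a^2 − 30a)(8a + 8c − 9)    [distributive law]
= (−8c − 22a − 20 − 12ac + 12a^2)(8a + 8c − 9)    [combine like terms]
= −64ac − 64c^2 + 72c − 176a^2 − 176ac + 198a − 160a − 160c + 180 − 96a^2c − 96ac^2 + 108ac + 96a^3 + 96a^2c − 108a^2    [distributive law]
= −132ac − 64c^2 − 88c − 284a^2 + 38a + 180 − 96ac^2 + 96a^3    [combine like terms]

−132ac − 64c^2 − 88c − 284a^2 + 38a + 180 − 96ac^2 + 96a^3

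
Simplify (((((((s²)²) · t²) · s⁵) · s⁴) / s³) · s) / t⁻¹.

s¹¹t³

(((((((s²)²) · t²) · s⁵) · s⁴) / s³) · s) / t⁻¹
= (((((s⁴ · t²) · s⁵) · s⁴) / s³) · s) / t⁻¹    [power of a power]
= s¹¹t³    [quotient of powers; product of powers]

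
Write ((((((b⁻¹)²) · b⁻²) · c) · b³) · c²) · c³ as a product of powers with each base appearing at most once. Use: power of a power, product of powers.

b⁻¹c⁶

((((((b⁻¹)²) · b⁻²) · c) · b³) · c²) · c³
= ((((b⁻² · b⁻²) · c) · b³) · c²) · c³    [power of a power]
= (((b⁻⁴ · c) · b³) · c²) · c³    [product of powers]
= b⁻¹c⁶    [product of powers]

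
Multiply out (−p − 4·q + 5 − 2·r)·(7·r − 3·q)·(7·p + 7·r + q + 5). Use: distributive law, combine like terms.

−49·p^2·r − 147·p·r^2 − 140·p·q·r + 210·p·r + 21·p^2·q + 87·p·q^2 − 90·p·q − 168·q·r^2 + 62·q^2·r − 180·q·r + 12·q^3 + 45·q^2 + 175·r^2 + 175·r − 75·q − 98·r^3

(−p − 4·q + 5 − 2·r)·(7·r − 3·q)·(7·p + 7·r + q + 5)
= (−7·p·r + 3·p·q − 28·q·r + 12·q^2 + 35·r − 15·q − 14·r^2 + 6·q·r)·(7·p + 7·r + q + 5)    [distributive law]
= (−7·p·r + 3·p·q − 22·q·r + 12·q^2 + 35·r − 15·q − 14·r^2)·(7·p + 7·r + q + 5)    [combine like terms]
= −49·p^2·r − 49·p·r^2 − 7·p·q·r − 35·p·r + 21·p^2·q + 21·p·q·r + 3·p·q^2 + 15·p·q − 154·p·q·r − 154·q·r^2 − 22·q^2·r − 110·q·r + 84·p·q^2 + 84·q^2·r + 12·q^3 + 60·q^2 + 245·p·r + 245·r^2 + 35·q·r + 175·r − 105·p·q − 105·q·r − 15·q^2 − 75·q − 98·p·r^2 − 98·r^3 − 14·q·r^2 − 70·r^2    [distributive law]
= −49·p^2·r − 147·p·r^2 − 140·p·q·r + 210·p·r + 21·p^2·q + 87·p·q^2 − 90·p·q − 168·q·r^2 + 62·q^2·r − 180·q·r + 12·q^3 + 45·q^2 + 175·r^2 + 175·r − 75·q − 98·r^3    [combine like terms]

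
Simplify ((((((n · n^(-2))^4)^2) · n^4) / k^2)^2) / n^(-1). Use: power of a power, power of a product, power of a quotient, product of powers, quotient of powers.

((((((n · n^(-2))^4)^2) · n^4) / k^2)^2) / n^(-1)
= ((((((n · n^(-2))^4)^2) · n^4)^2) / ((k^2)^2)) / n^(-1)    [power of a quotient]
= ((((((n · n^(-2))^4)^2)^2) · ((n^4)^2)) / ((k^2)^2)) / n^(-1)    [power of a product]
= (((((n · n^(-2))^4)^4) · ((n^4)^2)) / ((k^2)^2)) / n^(-1)    [power of a power]
= ((((n · n^(-2))^16) · ((n^4)^2)) / ((k^2)^2)) / n^(-1)    [power of a power]
= ((((n^16) · ((n^(-2))^16)) · ((n^4)^2)) / ((k^2)^2)) / n^(-1)    [power of a product]
= (((n^16 · n^(-32)) · ((n^4)^2)) / ((k^2)^2)) / n^(-1)    [power of a power]
= ((n^(-16) · ((n^4)^2)) / ((k^2)^2)) / n^(-1)    [product of powers]
= ((n^(-16) · n^8) / ((k^2)^2)) / n^(-1)    [power of a power]
= (n^(-8) / ((k^2)^2)) / n^(-1)    [product of powers]
= (n^(-8) / k^4) / n^(-1)    [power of a power]
= k^(-4)n^(-7)    [quotient of powers]

k^(-4)n^(-7)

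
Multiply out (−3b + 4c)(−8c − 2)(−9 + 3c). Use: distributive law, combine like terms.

(−3b + 4c)(−8c − 2)(−9 + 3c)
= (24bc + 6b − 32c² − 8c)(−9 + 3c)    [distributive law]
= −216bc + 72bc² − 54b + 18bc + 288c² − 96c³ + 72c − 24c²    [distributive law]
= −198bc + 72bc² − 54b + 264c² − 96c³ + 72c    [combine like terms]

−198bc + 72bc² − 54b + 264c² − 96c³ + 72c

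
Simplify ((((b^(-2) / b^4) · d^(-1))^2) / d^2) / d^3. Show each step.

b^(-12)d^(-7)

((((b^(-2) / b^4) · d^(-1))^2) / d^2) / d^3
= ((((b^(-2) / b^4)^2) · ((d^(-1))^2)) / d^2) / d^3    [power of a product]
= (((((b^(-2))^2) / ((b^4)^2)) · ((d^(-1))^2)) / d^2) / d^3    [power of a quotient]
= (((b^(-4) / ((b^4)^2)) · ((d^(-1))^2)) / d^2) / d^3    [power of a power]
= (((b^(-4) / b^8) · ((d^(-1))^2)) / d^2) / d^3    [power of a power]
= ((b^(-12) · ((d^(-1))^2)) / d^2) / d^3    [quotient of powers]
= ((b^(-12) · d^(-2)) / d^2) / d^3    [power of a power]
= b^(-12)d^(-7)    [quotient of powers; product of powers]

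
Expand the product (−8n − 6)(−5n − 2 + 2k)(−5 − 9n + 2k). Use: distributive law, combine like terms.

(−8n − 6)(−5n − 2 + 2k)(−5 − 9n + 2k)
= (40n² + 16n − 16kn + 30n + 12 − 12k)(−5 − 9n + 2k)    [distributive law]
= (40n² + 46n − 16kn + 12 − 12k)(−5 − 9n + 2k)    [combine like terms]
= −200n² − 360n³ + 80kn² − 230n − 414n² + 92kn + 80kn + 144kn² − 32k²n − 60 − 108n + 24k + 60k + 108kn − 24k²    [distributive law]
= −614n² − 360n³ + 224kn² − 338n + 280kn − 32k²n − 60 + 84k − 24k²    [combine like terms]

−614n² − 360n³ + 224kn² − 338n + 280kn − 32k²n − 60 + 84k − 24k²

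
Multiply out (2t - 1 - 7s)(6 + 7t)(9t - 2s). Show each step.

(2t - 1 - 7s)(6 + 7t)(9t - 2s)
= (12t + 14t^2 - 6 - 7t - 42s - 49st)(9t - 2s)    [distributive law]
= (5t + 14t^2 - 6 - 42s - 49st)(9t - 2s)    [combine like terms]
= 45t^2 - 10st + 126t^3 - 28st^2 - 54t + 12s - 378st + 84s^2 - 441st^2 + 98s^2t    [distributive law]
= 45t^2 - 388st + 126t^3 - 469st^2 - 54t + 12s + 84s^2 + 98s^2t    [combine like terms]

45t^2 - 388st + 126t^3 - 469st^2 - 54t + 12s + 84s^2 + 98s^2t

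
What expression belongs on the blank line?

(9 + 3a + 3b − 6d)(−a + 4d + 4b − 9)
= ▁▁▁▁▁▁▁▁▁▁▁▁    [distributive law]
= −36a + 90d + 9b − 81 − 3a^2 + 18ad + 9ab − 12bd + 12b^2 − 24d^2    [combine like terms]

Applying distributive law to the line above:

−9a + 36d + 36b − 81 − 3a^2 + 12ad + 12ab − 27a − 3ab + 12bd + 12b^2 − 27b + 6ad − 24d^2 − 24bd + 54d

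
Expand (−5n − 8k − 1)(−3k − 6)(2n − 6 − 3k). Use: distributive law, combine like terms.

(−5n − 8k − 1)(−3k − 6)(2n − 6 − 3k)
= (15kn + 30n + 24k^2 + 48k + 3k + 6)(2n − 6 − 3k)    [distributive law]
= (15kn + 30n + 24k^2 + 51k + 6)(2n − 6 − 3k)    [combine like terms]
= 30kn^2 − 90kn − 45k^2n + 60n^2 − 180n − 90kn + 48k^2n − 144k^2 − 72k^3 + 102kn − 306k − 153k^2 + 12n − 36 − 18k    [distributive law]
= 30kn^2 − 78kn + 3k^2n + 60n^2 − 168n − 297k^2 − 72k^3 − 324k − 36    [combine like terms]

30kn^2 − 78kn + 3k^2n + 60n^2 − 168n − 297k^2 − 72k^3 − 324k − 36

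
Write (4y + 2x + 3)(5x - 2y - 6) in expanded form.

(4y + 2x + 3)(5x - 2y - 6)
= 20xy - 8y² - 24y + 10x² - 4xy - 12x + 15x - 6y - 18    [distributive law]
= 16xy - 8y² - 30y + 10x² + 3x - 18    [combine like terms]

16xy - 8y² - 30y + 10x² + 3x - 18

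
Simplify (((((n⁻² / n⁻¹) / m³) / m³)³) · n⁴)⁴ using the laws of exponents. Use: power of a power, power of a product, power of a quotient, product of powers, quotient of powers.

m⁻⁷²n⁴

(((((n⁻² / n⁻¹) / m³) / m³)³) · n⁴)⁴
= (((((n⁻² / n⁻¹) / m³) / m³)³)⁴) · ((n⁴)⁴)    [power of a product]
= ((((n⁻² / n⁻¹) / m³) / m³)¹²) · ((n⁴)⁴)    [power of a power]
= ((((n⁻² / n⁻¹) / m³)¹²) / ((m³)¹²)) · ((n⁴)⁴)    [power of a quotient]
= ((((n⁻² / n⁻¹)¹²) / ((m³)¹²)) / ((m³)¹²)) · ((n⁴)⁴)    [power of a quotient]
= (((((n⁻²)¹²) / ((n⁻¹)¹²)) / ((m³)¹²)) / ((m³)¹²)) · ((n⁴)⁴)    [power of a quotient]
= (((n⁻²⁴ / ((n⁻¹)¹²)) / ((m³)¹²)) / ((m³)¹²)) · ((n⁴)⁴)    [power of a power]
= (((n⁻²⁴ / n⁻¹²) / ((m³)¹²)) / ((m³)¹²)) · ((n⁴)⁴)    [power of a power]
= ((n⁻¹² / ((m³)¹²)) / ((m³)¹²)) · ((n⁴)⁴)    [quotient of powers]
= ((n⁻¹² / m³⁶) / ((m³)¹²)) · ((n⁴)⁴)    [power of a power]
= ((n⁻¹² / m³⁶) / m³⁶) · ((n⁴)⁴)    [power of a power]
= ((n⁻¹² / m³⁶) / m³⁶) · n¹⁶    [power of a power]
= m⁻⁷²n⁴    [quotient of powers; product of powers]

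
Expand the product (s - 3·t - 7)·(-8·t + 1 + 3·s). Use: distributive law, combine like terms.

-17·s·t - 20·s + 3·s^2 + 24·t^2 + 53·t - 7

(s - 3·t - 7)·(-8·t + 1 + 3·s)
= -8·s·t + s + 3·s^2 + 24·t^2 - 3·t - 9·s·t + 56·t - 7 - 21·s    [distributive law]
= -17·s·t - 20·s + 3·s^2 + 24·t^2 + 53·t - 7    [combine like terms]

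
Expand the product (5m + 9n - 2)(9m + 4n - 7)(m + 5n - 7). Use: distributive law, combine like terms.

(5m + 9n - 2)(9m + 4n - 7)(m + 5n - 7)
= (45m^2 + 20mn - 35m + 81mn + 36n^2 - 63n - 18m - 8n + 14)(m + 5n - 7)    [distributive law]
= (45m^2 + 101mn - 53m + 36n^2 - 71n + 14)(m + 5n - 7)    [combine like terms]
= 45m^3 + 225m^2n - 315m^2 + 101m^2n + 505mn^2 - 707mn - 53m^2 - 265mn + 371m + 36mn^2 + 180n^3 - 252n^2 - 71mn - 355n^2 + 497n + 14m + 70n - 98    [distributive law]
= 45m^3 + 326m^2n - 368m^2 + 541mn^2 - 1043mn + 385m + 180n^3 - 607n^2 + 567n - 98    [combine like terms]

45m^3 + 326m^2n - 368m^2 + 541mn^2 - 1043mn + 385m + 180n^3 - 607n^2 + 567n - 98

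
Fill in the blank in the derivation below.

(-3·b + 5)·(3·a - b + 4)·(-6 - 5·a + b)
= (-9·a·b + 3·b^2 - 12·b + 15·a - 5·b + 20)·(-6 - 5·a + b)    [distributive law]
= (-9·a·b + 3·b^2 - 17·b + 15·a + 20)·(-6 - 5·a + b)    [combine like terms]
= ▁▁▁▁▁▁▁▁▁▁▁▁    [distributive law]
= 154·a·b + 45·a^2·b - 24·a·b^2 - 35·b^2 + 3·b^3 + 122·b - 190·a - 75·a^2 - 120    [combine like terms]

By distributive law:

54·a·b + 45·a^2·b - 9·a·b^2 - 18·b^2 - 15·a·b^2 + 3·b^3 + 102·b + 85·a·b - 17·b^2 - 90·a - 75·a^2 + 15·a·b - 120 - 100·a + 20·b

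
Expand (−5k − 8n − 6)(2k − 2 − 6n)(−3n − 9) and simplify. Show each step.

30k²n + 90k² − 120kn + 18k − 42kn² − 588n² − 504n − 144n³ − 108

(−5k − 8n − 6)(2k − 2 − 6n)(−3n − 9)
= (−10k² + 10k + 30kn − 16kn + 16n + 48n² − 12k + 12 + 36n)(−3n − 9)    [distributive law]
= (−10k² − 2k + 14kn + 52n + 48n² + 12)(−3n − 9)    [combine like terms]
= 30k²n + 90k² + 6kn + 18k − 42kn² − 126kn − 156n² − 468n − 144n³ − 432n² − 36n − 108    [distributive law]
= 30k²n + 90k² − 120kn + 18k − 42kn² − 588n² − 504n − 144n³ − 108    [combine like terms]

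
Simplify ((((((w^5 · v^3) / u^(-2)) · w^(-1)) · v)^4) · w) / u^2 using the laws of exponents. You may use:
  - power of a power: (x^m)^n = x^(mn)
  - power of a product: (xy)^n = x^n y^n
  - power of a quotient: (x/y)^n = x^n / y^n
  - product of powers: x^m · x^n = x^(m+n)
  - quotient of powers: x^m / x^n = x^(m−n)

((((((w^5 · v^3) / u^(-2)) · w^(-1)) · v)^4) · w) / u^2
= ((((((w^5 · v^3) / u^(-2)) · w^(-1))^4) · (v^4)) · w) / u^2    [power of a product]
= ((((((w^5 · v^3) / u^(-2))^4) · ((w^(-1))^4)) · (v^4)) · w) / u^2    [power of a product]
= ((((((w^5 · v^3)^4) / ((u^(-2))^4)) · ((w^(-1))^4)) · (v^4)) · w) / u^2    [power of a quotient]
= (((((((w^5)^4) · ((v^3)^4)) / ((u^(-2))^4)) · ((w^(-1))^4)) · (v^4)) · w) / u^2    [power of a product]
= (((((w^20 · ((v^3)^4)) / ((u^(-2))^4)) · ((w^(-1))^4)) · (v^4)) · w) / u^2    [power of a power]
= (((((w^20 · v^12) / ((u^(-2))^4)) · ((w^(-1))^4)) · (v^4)) · w) / u^2    [power of a power]
= (((((w^20 · v^12) / u^(-8)) · ((w^(-1))^4)) · (v^4)) · w) / u^2    [power of a power]
= (((((w^20 · v^12) / u^(-8)) · w^(-4)) · (v^4)) · w) / u^2    [power of a power]
= u^6v^16w^17    [quotient of powers; product of powers]

u^6v^16w^17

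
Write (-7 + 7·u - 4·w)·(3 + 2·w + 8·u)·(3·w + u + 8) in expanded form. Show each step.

-271·w - 301·u - 168 - 142·w² - 275·u·w + 413·u² - 62·u·w² + 150·u²·w + 56·u³ - 24·w³

(-7 + 7·u - 4·w)·(3 + 2·w + 8·u)·(3·w + u + 8)
= (-21 - 14·w - 56·u + 21·u + 14·u·w + 56·u² - 12·w - 8·w² - 32·u·w)·(3·w + u + 8)    [distributive law]
= (-21 - 26·w - 35·u - 18·u·w + 56·u² - 8·w²)·(3·w + u + 8)    [combine like terms]
= -63·w - 21·u - 168 - 78·w² - 26·u·w - 208·w - 105·u·w - 35·u² - 280·u - 54·u·w² - 18·u²·w - 144·u·w + 168·u²·w + 56·u³ + 448·u² - 24·w³ - 8·u·w² - 64·w²    [distributive law]
= -271·w - 301·u - 168 - 142·w² - 275·u·w + 413·u² - 62·u·w² + 150·u²·w + 56·u³ - 24·w³    [combine like terms]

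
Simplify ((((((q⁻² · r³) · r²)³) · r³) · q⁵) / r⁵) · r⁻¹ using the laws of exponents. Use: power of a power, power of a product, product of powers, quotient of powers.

q⁻¹·r¹²

((((((q⁻² · r³) · r²)³) · r³) · q⁵) / r⁵) · r⁻¹
= ((((((q⁻² · r³)³) · ((r²)³)) · r³) · q⁵) / r⁵) · r⁻¹    [power of a product]
= (((((((q⁻²)³) · ((r³)³)) · ((r²)³)) · r³) · q⁵) / r⁵) · r⁻¹    [power of a product]
= (((((q⁻⁶ · ((r³)³)) · ((r²)³)) · r³) · q⁵) / r⁵) · r⁻¹    [power of a power]
= (((((q⁻⁶ · r⁹) · ((r²)³)) · r³) · q⁵) / r⁵) · r⁻¹    [power of a power]
= (((((q⁻⁶ · r⁹) · r⁶) · r³) · q⁵) / r⁵) · r⁻¹    [power of a power]
= q⁻¹·r¹²    [quotient of powers; product of powers]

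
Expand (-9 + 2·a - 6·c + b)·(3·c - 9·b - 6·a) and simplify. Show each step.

(-9 + 2·a - 6·c + b)·(3·c - 9·b - 6·a)
= -27·c + 81·b + 54·a + 6·a·c - 18·a·b - 12·a² - 18·c² + 54·b·c + 36·a·c + 3·b·c - 9·b² - 6·a·b    [distributive law]
= -27·c + 81·b + 54·a + 42·a·c - 24·a·b - 12·a² - 18·c² + 57·b·c - 9·b²    [combine like terms]

-27·c + 81·b + 54·a + 42·a·c - 24·a·b - 12·a² - 18·c² + 57·b·c - 9·b²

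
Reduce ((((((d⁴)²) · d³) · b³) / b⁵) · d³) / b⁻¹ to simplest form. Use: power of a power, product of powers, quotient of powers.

b⁻¹d¹⁴

((((((d⁴)²) · d³) · b³) / b⁵) · d³) / b⁻¹
= ((((d⁸ · d³) · b³) / b⁵) · d³) / b⁻¹    [power of a power]
= (((d¹¹ · b³) / b⁵) · d³) / b⁻¹    [product of powers]
= b⁻¹d¹⁴    [quotient of powers; product of powers]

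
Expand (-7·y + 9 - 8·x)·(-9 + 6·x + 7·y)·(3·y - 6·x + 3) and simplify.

(-7·y + 9 - 8·x)·(-9 + 6·x + 7·y)·(3·y - 6·x + 3)
= (63·y - 42·x·y - 49·y² - 81 + 54·x + 63·y + 72·x - 48·x² - 56·x·y)·(3·y - 6·x + 3)    [distributive law]
= (126·y - 98·x·y - 49·y² - 81 + 126·x - 48·x²)·(3·y - 6·x + 3)    [combine like terms]
= 378·y² - 756·x·y + 378·y - 294·x·y² + 588·x²·y - 294·x·y - 147·y³ + 294·x·y² - 147·y² - 243·y + 486·x - 243 + 378·x·y - 756·x² + 378·x - 144·x²·y + 288·x³ - 144·x²    [distributive law]
= 231·y² - 672·x·y + 135·y + 444·x²·y - 147·y³ + 864·x - 243 - 900·x² + 288·x³    [combine like terms]

231·y² - 672·x·y + 135·y + 444·x²·y - 147·y³ + 864·x - 243 - 900·x² + 288·x³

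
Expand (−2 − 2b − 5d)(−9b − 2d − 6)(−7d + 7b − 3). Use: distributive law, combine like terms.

−119bd + 156b² − 6b − 268d² − 186d − 36 + 217b²d + 126b³ − 273bd² − 70d³

(−2 − 2b − 5d)(−9b − 2d − 6)(−7d + 7b − 3)
= (18b + 4d + 12 + 18b² + 4bd + 12b + 45bd + 10d² + 30d)(−7d + 7b − 3)    [distributive law]
= (30b + 34d + 12 + 18b² + 49bd + 10d²)(−7d + 7b − 3)    [combine like terms]
= −210bd + 210b² − 90b − 238d² + 238bd − 102d − 84d + 84b − 36 − 126b²d + 126b³ − 54b² − 343bd² + 343b²d − 147bd − 70d³ + 70bd² − 30d²    [distributive law]
= −119bd + 156b² − 6b − 268d² − 186d − 36 + 217b²d + 126b³ − 273bd² − 70d³    [combine like terms]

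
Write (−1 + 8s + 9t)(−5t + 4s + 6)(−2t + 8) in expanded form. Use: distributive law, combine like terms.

−478t² + 484t − 120st + 352s − 48 + 8st² − 64s²t + 256s² + 90t³

(−1 + 8s + 9t)(−5t + 4s + 6)(−2t + 8)
= (5t − 4s − 6 − 40st + 32s² + 48s − 45t² + 36st + 54t)(−2t + 8)    [distributive law]
= (59t + 44s − 6 − 4st + 32s² − 45t²)(−2t + 8)    [combine like terms]
= −118t² + 472t − 88st + 352s + 12t − 48 + 8st² − 32st − 64s²t + 256s² + 90t³ − 360t²    [distributive law]
= −478t² + 484t − 120st + 352s − 48 + 8st² − 64s²t + 256s² + 90t³    [combine like terms]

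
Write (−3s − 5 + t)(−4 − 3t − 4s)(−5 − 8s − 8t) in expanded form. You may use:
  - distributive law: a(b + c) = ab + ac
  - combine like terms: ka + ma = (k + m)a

(−3s − 5 + t)(−4 − 3t − 4s)(−5 − 8s − 8t)
= (12s + 9st + 12s² + 20 + 15t + 20s − 4t − 3t² − 4st)(−5 − 8s − 8t)    [distributive law]
= (32s + 5st + 12s² + 20 + 11t − 3t²)(−5 − 8s − 8t)    [combine like terms]
= −160s − 256s² − 256st − 25st − 40s²t − 40st² − 60s² − 96s³ − 96s²t − 100 − 160s − 160t − 55t − 88st − 88t² + 15t² + 24st² + 24t³    [distributive law]
= −320s − 316s² − 369st − 136s²t − 16st² − 96s³ − 100 − 215t − 73t² + 24t³    [combine like terms]

−320s − 316s² − 369st − 136s²t − 16st² − 96s³ − 100 − 215t − 73t² + 24t³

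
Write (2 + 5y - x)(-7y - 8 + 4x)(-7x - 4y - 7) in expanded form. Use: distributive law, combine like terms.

125xy + 461y^2 + 442y + 112 - 84x^2 + 137xy^2 + 140y^3 - 173x^2y + 28x^3

(2 + 5y - x)(-7y - 8 + 4x)(-7x - 4y - 7)
= (-14y - 16 + 8x - 35y^2 - 40y + 20xy + 7xy + 8x - 4x^2)(-7x - 4y - 7)    [distributive law]
= (-54y - 16 + 16x - 35y^2 + 27xy - 4x^2)(-7x - 4y - 7)    [combine like terms]
= 378xy + 216y^2 + 378y + 112x + 64y + 112 - 112x^2 - 64xy - 112x + 245xy^2 + 140y^3 + 245y^2 - 189x^2y - 108xy^2 - 189xy + 28x^3 + 16x^2y + 28x^2    [distributive law]
= 125xy + 461y^2 + 442y + 112 - 84x^2 + 137xy^2 + 140y^3 - 173x^2y + 28x^3    [combine like terms]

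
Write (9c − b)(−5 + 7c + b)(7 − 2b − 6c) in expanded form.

−315c + 74bc + 711c^2 − 138bc^2 − 378c^3 + 2b^2c + 35b − 17b^2 + 2b^3

(9c − b)(−5 + 7c + b)(7 − 2b − 6c)
= (−45c + 63c^2 + 9bc + 5b − 7bc − b^2)(7 − 2b − 6c)    [distributive law]
= (−45c + 63c^2 + 2bc + 5b − b^2)(7 − 2b − 6c)    [combine like terms]
= −315c + 90bc + 270c^2 + 441c^2 − 126bc^2 − 378c^3 + 14bc − 4b^2c − 12bc^2 + 35b − 10b^2 − 30bc − 7b^2 + 2b^3 + 6b^2c    [distributive law]
= −315c + 74bc + 711c^2 − 138bc^2 − 378c^3 + 2b^2c + 35b − 17b^2 + 2b^3    [combine like terms]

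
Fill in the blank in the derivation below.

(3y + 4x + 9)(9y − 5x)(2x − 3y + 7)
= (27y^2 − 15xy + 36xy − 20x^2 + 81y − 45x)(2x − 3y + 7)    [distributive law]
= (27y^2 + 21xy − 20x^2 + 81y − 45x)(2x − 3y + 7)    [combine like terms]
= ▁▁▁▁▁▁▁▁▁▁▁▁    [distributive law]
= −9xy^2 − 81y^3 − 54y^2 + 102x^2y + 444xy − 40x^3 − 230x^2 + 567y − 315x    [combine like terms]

Applying distributive law to the line above:

54xy^2 − 81y^3 + 189y^2 + 42x^2y − 63xy^2 + 147xy − 40x^3 + 60x^2y − 140x^2 + 162xy − 243y^2 + 567y − 90x^2 + 135xy − 315x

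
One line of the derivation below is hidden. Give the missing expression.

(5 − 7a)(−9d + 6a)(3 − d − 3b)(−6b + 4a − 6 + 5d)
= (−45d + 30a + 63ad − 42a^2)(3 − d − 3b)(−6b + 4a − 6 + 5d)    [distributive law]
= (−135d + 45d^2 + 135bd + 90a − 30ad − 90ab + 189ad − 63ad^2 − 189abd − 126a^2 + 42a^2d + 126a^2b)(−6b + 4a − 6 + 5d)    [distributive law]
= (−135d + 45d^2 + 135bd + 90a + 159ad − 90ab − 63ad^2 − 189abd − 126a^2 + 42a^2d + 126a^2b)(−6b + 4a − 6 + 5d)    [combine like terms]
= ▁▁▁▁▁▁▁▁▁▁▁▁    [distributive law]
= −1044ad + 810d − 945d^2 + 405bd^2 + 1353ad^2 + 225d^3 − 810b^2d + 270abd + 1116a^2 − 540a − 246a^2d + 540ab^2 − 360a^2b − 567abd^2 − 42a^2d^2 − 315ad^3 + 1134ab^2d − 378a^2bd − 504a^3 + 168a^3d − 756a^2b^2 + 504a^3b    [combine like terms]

After distributive law, the bracketed line is:

810bd − 540ad + 810d − 675d^2 − 270bd^2 + 180ad^2 − 270d^2 + 225d^3 − 810b^2d + 540abd − 810bd + 675bd^2 − 540ab + 360a^2 − 540a + 450ad − 954abd + 636a^2d − 954ad + 795ad^2 + 540ab^2 − 360a^2b + 540ab − 450abd + 378abd^2 − 252a^2d^2 + 378ad^2 − 315ad^3 + 1134ab^2d − 756a^2bd + 1134abd − 945abd^2 + 756a^2b − 504a^3 + 756a^2 − 630a^2d − 252a^2bd + 168a^3d − 252a^2d + 210a^2d^2 − 756a^2b^2 + 504a^3b − 756a^2b + 630a^2bd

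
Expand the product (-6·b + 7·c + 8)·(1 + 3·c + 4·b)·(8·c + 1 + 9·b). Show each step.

497·b·c + 98·b + 210·b² + 269·b·c² - 102·b²·c - 216·b³ + 269·c² + 95·c + 168·c³ + 8

(-6·b + 7·c + 8)·(1 + 3·c + 4·b)·(8·c + 1 + 9·b)
= (-6·b - 18·b·c - 24·b² + 7·c + 21·c² + 28·b·c + 8 + 24·c + 32·b)·(8·c + 1 + 9·b)    [distributive law]
= (26·b + 10·b·c - 24·b² + 31·c + 21·c² + 8)·(8·c + 1 + 9·b)    [combine like terms]
= 208·b·c + 26·b + 234·b² + 80·b·c² + 10·b·c + 90·b²·c - 192·b²·c - 24·b² - 216·b³ + 248·c² + 31·c + 279·b·c + 168·c³ + 21·c² + 189·b·c² + 64·c + 8 + 72·b    [distributive law]
= 497·b·c + 98·b + 210·b² + 269·b·c² - 102·b²·c - 216·b³ + 269·c² + 95·c + 168·c³ + 8    [combine like terms]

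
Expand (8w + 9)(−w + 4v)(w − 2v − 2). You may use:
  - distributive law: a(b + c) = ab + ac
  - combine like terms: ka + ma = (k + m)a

−8w³ + 48vw² + 7w² − 64v²w − 10vw + 18w − 72v² − 72v

(8w + 9)(−w + 4v)(w − 2v − 2)
= (−8w² + 32vw − 9w + 36v)(w − 2v − 2)    [distributive law]
= −8w³ + 16vw² + 16w² + 32vw² − 64v²w − 64vw − 9w² + 18vw + 18w + 36vw − 72v² − 72v    [distributive law]
= −8w³ + 48vw² + 7w² − 64v²w − 10vw + 18w − 72v² − 72v    [combine like terms]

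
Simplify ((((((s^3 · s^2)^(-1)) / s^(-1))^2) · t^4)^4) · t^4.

((((((s^3 · s^2)^(-1)) / s^(-1))^2) · t^4)^4) · t^4
= ((((((s^3 · s^2)^(-1)) / s^(-1))^2)^4) · ((t^4)^4)) · t^4    [power of a product]
= (((((s^3 · s^2)^(-1)) / s^(-1))^8) · ((t^4)^4)) · t^4    [power of a power]
= (((((s^3 · s^2)^(-1))^8) / ((s^(-1))^8)) · ((t^4)^4)) · t^4    [power of a quotient]
= ((((s^3 · s^2)^(-8)) / ((s^(-1))^8)) · ((t^4)^4)) · t^4    [power of a power]
= (((((s^3)^(-8)) · ((s^2)^(-8))) / ((s^(-1))^8)) · ((t^4)^4)) · t^4    [power of a product]
= (((s^(-24) · ((s^2)^(-8))) / ((s^(-1))^8)) · ((t^4)^4)) · t^4    [power of a power]
= (((s^(-24) · s^(-16)) / ((s^(-1))^8)) · ((t^4)^4)) · t^4    [power of a power]
= ((s^(-40) / ((s^(-1))^8)) · ((t^4)^4)) · t^4    [product of powers]
= ((s^(-40) / s^(-8)) · ((t^4)^4)) · t^4    [power of a power]
= (s^(-32) · ((t^4)^4)) · t^4    [quotient of powers]
= (s^(-32) · t^16) · t^4    [power of a power]
= s^(-32)·t^20    [product of powers]

s^(-32)·t^20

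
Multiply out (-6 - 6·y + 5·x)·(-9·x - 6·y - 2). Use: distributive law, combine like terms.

(-6 - 6·y + 5·x)·(-9·x - 6·y - 2)
= 54·x + 36·y + 12 + 54·x·y + 36·y² + 12·y - 45·x² - 30·x·y - 10·x    [distributive law]
= 44·x + 48·y + 12 + 24·x·y + 36·y² - 45·x²    [combine like terms]

44·x + 48·y + 12 + 24·x·y + 36·y² - 45·x²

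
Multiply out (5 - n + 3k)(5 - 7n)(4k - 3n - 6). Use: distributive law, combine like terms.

10k + 165n - 150 - 79kn + 78n² + 91kn² - 21n³ + 60k² - 84k²n

(5 - n + 3k)(5 - 7n)(4k - 3n - 6)
= (25 - 35n - 5n + 7n² + 15k - 21kn)(4k - 3n - 6)    [distributive law]
= (25 - 40n + 7n² + 15k - 21kn)(4k - 3n - 6)    [combine like terms]
= 100k - 75n - 150 - 160kn + 120n² + 240n + 28kn² - 21n³ - 42n² + 60k² - 45kn - 90k - 84k²n + 63kn² + 126kn    [distributive law]
= 10k + 165n - 150 - 79kn + 78n² + 91kn² - 21n³ + 60k² - 84k²n    [combine like terms]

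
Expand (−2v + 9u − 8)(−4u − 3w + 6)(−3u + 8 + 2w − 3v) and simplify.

84u²v − 158uv + 79uvw − 24uv² − 48vw + 12vw² − 18v²w + 48v + 36v² + 108u³ − 546u² + 9u²w − 116uw − 54uw² + 832u + 96w + 48w² − 384

(−2v + 9u − 8)(−4u − 3w + 6)(−3u + 8 + 2w − 3v)
= (8uv + 6vw − 12v − 36u² − 27uw + 54u + 32u + 24w − 48)(−3u + 8 + 2w − 3v)    [distributive law]
= (8uv + 6vw − 12v − 36u² − 27uw + 86u + 24w − 48)(−3u + 8 + 2w − 3v)    [combine like terms]
= −24u²v + 64uv + 16uvw − 24uv² − 18uvw + 48vw + 12vw² − 18v²w + 36uv − 96v − 24vw + 36v² + 108u³ − 288u² − 72u²w + 108u²v + 81u²w − 216uw − 54uw² + 81uvw − 258u² + 688u + 172uw − 258uv − 72uw + 192w + 48w² − 72vw + 144u − 384 − 96w + 144v    [distributive law]
= 84u²v − 158uv + 79uvw − 24uv² − 48vw + 12vw² − 18v²w + 48v + 36v² + 108u³ − 546u² + 9u²w − 116uw − 54uw² + 832u + 96w + 48w² − 384    [combine like terms]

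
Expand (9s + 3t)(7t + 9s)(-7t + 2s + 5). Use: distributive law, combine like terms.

(9s + 3t)(7t + 9s)(-7t + 2s + 5)
= (63st + 81s² + 21t² + 27st)(-7t + 2s + 5)    [distributive law]
= (90st + 81s² + 21t²)(-7t + 2s + 5)    [combine like terms]
= -630st² + 180s²t + 450st - 567s²t + 162s³ + 405s² - 147t³ + 42st² + 105t²    [distributive law]
= -588st² - 387s²t + 450st + 162s³ + 405s² - 147t³ + 105t²    [combine like terms]

-588st² - 387s²t + 450st + 162s³ + 405s² - 147t³ + 105t²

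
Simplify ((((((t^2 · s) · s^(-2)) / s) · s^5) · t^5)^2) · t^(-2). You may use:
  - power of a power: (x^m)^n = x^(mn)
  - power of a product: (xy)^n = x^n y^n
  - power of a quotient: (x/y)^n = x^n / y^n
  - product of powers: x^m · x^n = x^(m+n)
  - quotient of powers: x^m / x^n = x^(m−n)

s^6t^12

((((((t^2 · s) · s^(-2)) / s) · s^5) · t^5)^2) · t^(-2)
= ((((((t^2 · s) · s^(-2)) / s) · s^5)^2) · ((t^5)^2)) · t^(-2)    [power of a product]
= ((((((t^2 · s) · s^(-2)) / s)^2) · ((s^5)^2)) · ((t^5)^2)) · t^(-2)    [power of a product]
= ((((((t^2 · s) · s^(-2))^2) / (s^2)) · ((s^5)^2)) · ((t^5)^2)) · t^(-2)    [power of a quotient]
= ((((((t^2 · s)^2) · ((s^(-2))^2)) / (s^2)) · ((s^5)^2)) · ((t^5)^2)) · t^(-2)    [power of a product]
= (((((((t^2)^2) · (s^2)) · ((s^(-2))^2)) / (s^2)) · ((s^5)^2)) · ((t^5)^2)) · t^(-2)    [power of a product]
= (((((t^4 · (s^2)) · ((s^(-2))^2)) / (s^2)) · ((s^5)^2)) · ((t^5)^2)) · t^(-2)    [power of a power]
= (((((t^4 · s^2) · s^(-4)) / (s^2)) · ((s^5)^2)) · ((t^5)^2)) · t^(-2)    [power of a power]
= (((((t^4 · s^2) · s^(-4)) / s^2) · s^10) · ((t^5)^2)) · t^(-2)    [power of a power]
= (((((t^4 · s^2) · s^(-4)) / s^2) · s^10) · t^10) · t^(-2)    [power of a power]
= s^6t^12    [quotient of powers; product of powers]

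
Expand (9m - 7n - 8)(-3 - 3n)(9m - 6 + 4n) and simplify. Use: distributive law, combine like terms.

(9m - 7n - 8)(-3 - 3n)(9m - 6 + 4n)
= (-27m - 27mn + 21n + 21n^2 + 24 + 24n)(9m - 6 + 4n)    [distributive law]
= (-27m - 27mn + 45n + 21n^2 + 24)(9m - 6 + 4n)    [combine like terms]
= -243m^2 + 162m - 108mn - 243m^2n + 162mn - 108mn^2 + 405mn - 270n + 180n^2 + 189mn^2 - 126n^2 + 84n^3 + 216m - 144 + 96n    [distributive law]
= -243m^2 + 378m + 459mn - 243m^2n + 81mn^2 - 174n + 54n^2 + 84n^3 - 144    [combine like terms]

-243m^2 + 378m + 459mn - 243m^2n + 81mn^2 - 174n + 54n^2 + 84n^3 - 144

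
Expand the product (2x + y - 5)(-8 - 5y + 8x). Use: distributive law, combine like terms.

(2x + y - 5)(-8 - 5y + 8x)
= -16x - 10xy + 16x² - 8y - 5y² + 8xy + 40 + 25y - 40x    [distributive law]
= -56x - 2xy + 16x² + 17y - 5y² + 40    [combine like terms]

-56x - 2xy + 16x² + 17y - 5y² + 40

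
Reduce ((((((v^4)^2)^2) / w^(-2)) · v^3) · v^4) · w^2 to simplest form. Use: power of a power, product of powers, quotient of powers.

v^23·w^4

((((((v^4)^2)^2) / w^(-2)) · v^3) · v^4) · w^2
= (((((v^4)^4) / w^(-2)) · v^3) · v^4) · w^2    [power of a power]
= (((v^16 / w^(-2)) · v^3) · v^4) · w^2    [power of a power]
= v^23·w^4    [quotient of powers; product of powers]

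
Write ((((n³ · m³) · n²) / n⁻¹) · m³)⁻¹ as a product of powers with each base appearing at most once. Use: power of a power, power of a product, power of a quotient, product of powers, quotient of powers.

((((n³ · m³) · n²) / n⁻¹) · m³)⁻¹
= ((((n³ · m³) · n²) / n⁻¹)⁻¹) · ((m³)⁻¹)    [power of a product]
= ((((n³ · m³) · n²)⁻¹) / ((n⁻¹)⁻¹)) · ((m³)⁻¹)    [power of a quotient]
= ((((n³ · m³)⁻¹) · ((n²)⁻¹)) / ((n⁻¹)⁻¹)) · ((m³)⁻¹)    [power of a product]
= (((((n³)⁻¹) · ((m³)⁻¹)) · ((n²)⁻¹)) / ((n⁻¹)⁻¹)) · ((m³)⁻¹)    [power of a product]
= (((n⁻³ · ((m³)⁻¹)) · ((n²)⁻¹)) / ((n⁻¹)⁻¹)) · ((m³)⁻¹)    [power of a power]
= (((n⁻³ · m⁻³) · ((n²)⁻¹)) / ((n⁻¹)⁻¹)) · ((m³)⁻¹)    [power of a power]
= (((n⁻³ · m⁻³) · n⁻²) / ((n⁻¹)⁻¹)) · ((m³)⁻¹)    [power of a power]
= (((n⁻³ · m⁻³) · n⁻²) / n) · ((m³)⁻¹)    [power of a power]
= (((n⁻³ · m⁻³) · n⁻²) / n) · m⁻³    [power of a power]
= m⁻⁶n⁻⁶    [quotient of powers; product of powers]

m⁻⁶n⁻⁶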